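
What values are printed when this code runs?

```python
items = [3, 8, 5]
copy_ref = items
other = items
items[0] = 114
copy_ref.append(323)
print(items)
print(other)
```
[114, 8, 5, 323]
[114, 8, 5, 323]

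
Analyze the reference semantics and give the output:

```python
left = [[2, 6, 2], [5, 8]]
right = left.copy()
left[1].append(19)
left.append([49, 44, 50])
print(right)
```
[[2, 6, 2], [5, 8, 19]]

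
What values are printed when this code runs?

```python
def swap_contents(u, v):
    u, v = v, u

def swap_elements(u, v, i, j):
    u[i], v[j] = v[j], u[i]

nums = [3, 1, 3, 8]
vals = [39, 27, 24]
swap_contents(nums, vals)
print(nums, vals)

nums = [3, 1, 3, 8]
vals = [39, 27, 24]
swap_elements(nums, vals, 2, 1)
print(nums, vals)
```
[3, 1, 3, 8] [39, 27, 24]
[3, 1, 27, 8] [39, 3, 24]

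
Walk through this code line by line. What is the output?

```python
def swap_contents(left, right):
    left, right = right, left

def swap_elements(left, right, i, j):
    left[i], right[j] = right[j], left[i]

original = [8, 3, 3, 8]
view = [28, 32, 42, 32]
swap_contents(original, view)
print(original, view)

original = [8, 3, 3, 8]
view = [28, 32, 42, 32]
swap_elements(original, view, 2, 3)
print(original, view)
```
[8, 3, 3, 8] [28, 32, 42, 32]
[8, 3, 32, 8] [28, 32, 42, 3]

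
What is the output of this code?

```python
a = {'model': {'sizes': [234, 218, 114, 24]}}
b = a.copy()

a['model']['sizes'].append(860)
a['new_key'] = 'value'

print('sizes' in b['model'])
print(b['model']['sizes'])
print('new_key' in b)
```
True
[234, 218, 114, 24, 860]
False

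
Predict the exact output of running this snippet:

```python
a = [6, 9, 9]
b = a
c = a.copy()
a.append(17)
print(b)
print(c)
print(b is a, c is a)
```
[6, 9, 9, 17]
[6, 9, 9]
True False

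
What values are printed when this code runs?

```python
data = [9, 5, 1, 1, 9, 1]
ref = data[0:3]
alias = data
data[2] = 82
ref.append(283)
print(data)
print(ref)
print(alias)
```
[9, 5, 82, 1, 9, 1]
[9, 5, 1, 283]
[9, 5, 82, 1, 9, 1]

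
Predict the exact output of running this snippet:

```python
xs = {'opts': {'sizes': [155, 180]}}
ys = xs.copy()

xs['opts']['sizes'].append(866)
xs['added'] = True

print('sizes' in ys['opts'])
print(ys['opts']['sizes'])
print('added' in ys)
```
True
[155, 180, 866]
False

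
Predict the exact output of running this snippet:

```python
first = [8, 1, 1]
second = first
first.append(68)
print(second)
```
[8, 1, 1, 68]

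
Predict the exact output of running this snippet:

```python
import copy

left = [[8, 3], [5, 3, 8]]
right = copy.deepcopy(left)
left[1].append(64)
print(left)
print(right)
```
[[8, 3], [5, 3, 8, 64]]
[[8, 3], [5, 3, 8]]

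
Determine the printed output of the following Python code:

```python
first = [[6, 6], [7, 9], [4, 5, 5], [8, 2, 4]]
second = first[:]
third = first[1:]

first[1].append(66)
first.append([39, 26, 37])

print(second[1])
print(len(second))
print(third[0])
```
[7, 9, 66]
4
[7, 9, 66]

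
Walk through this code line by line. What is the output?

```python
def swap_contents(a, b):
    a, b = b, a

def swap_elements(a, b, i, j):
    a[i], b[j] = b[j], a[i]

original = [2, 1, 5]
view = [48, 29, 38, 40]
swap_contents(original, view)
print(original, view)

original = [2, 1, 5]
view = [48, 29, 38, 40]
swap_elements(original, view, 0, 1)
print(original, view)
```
[2, 1, 5] [48, 29, 38, 40]
[29, 1, 5] [48, 2, 38, 40]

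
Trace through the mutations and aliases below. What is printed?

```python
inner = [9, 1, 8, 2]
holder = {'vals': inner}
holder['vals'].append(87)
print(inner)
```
[9, 1, 8, 2, 87]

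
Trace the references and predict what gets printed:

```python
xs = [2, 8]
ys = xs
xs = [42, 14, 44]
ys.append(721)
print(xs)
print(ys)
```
[42, 14, 44]
[2, 8, 721]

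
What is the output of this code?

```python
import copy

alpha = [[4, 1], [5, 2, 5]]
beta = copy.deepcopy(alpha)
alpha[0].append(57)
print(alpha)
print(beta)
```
[[4, 1, 57], [5, 2, 5]]
[[4, 1], [5, 2, 5]]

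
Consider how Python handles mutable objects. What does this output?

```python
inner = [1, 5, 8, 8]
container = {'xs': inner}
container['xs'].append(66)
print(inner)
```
[1, 5, 8, 8, 66]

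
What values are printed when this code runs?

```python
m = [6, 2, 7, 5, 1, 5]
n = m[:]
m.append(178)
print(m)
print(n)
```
[6, 2, 7, 5, 1, 5, 178]
[6, 2, 7, 5, 1, 5]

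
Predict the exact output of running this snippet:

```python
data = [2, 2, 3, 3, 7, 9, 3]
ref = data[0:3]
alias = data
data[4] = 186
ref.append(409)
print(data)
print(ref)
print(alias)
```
[2, 2, 3, 3, 186, 9, 3]
[2, 2, 3, 409]
[2, 2, 3, 3, 186, 9, 3]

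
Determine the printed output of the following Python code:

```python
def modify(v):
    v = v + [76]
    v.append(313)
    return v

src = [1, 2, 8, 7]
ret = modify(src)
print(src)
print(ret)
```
[1, 2, 8, 7]
[1, 2, 8, 7, 76, 313]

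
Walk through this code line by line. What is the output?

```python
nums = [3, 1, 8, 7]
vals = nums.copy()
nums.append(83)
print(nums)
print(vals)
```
[3, 1, 8, 7, 83]
[3, 1, 8, 7]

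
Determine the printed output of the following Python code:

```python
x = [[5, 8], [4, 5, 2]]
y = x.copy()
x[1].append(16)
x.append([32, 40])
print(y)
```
[[5, 8], [4, 5, 2, 16]]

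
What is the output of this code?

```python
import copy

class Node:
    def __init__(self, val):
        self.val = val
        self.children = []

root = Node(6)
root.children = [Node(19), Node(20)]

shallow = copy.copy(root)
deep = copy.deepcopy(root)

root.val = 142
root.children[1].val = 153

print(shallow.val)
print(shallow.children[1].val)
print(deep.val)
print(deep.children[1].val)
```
6
153
6
20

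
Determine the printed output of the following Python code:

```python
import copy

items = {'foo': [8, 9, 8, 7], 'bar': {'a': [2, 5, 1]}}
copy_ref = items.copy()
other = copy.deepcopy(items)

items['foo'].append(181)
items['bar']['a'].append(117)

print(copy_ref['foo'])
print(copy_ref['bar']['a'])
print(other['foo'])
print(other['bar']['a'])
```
[8, 9, 8, 7, 181]
[2, 5, 1, 117]
[8, 9, 8, 7]
[2, 5, 1]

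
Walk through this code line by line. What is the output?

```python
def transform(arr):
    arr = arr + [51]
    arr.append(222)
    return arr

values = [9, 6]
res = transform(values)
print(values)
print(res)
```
[9, 6]
[9, 6, 51, 222]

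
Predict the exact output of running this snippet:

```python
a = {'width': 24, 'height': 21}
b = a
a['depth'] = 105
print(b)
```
{'width': 24, 'height': 21, 'depth': 105}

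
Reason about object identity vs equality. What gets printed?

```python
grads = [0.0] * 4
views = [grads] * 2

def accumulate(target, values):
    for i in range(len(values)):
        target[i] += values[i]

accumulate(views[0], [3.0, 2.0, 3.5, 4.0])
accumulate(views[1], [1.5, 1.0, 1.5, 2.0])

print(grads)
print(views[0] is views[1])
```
[4.5, 3.0, 5.0, 6.0]
True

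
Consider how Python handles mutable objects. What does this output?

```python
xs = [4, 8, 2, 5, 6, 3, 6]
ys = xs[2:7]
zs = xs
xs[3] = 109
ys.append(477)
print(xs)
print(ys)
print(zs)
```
[4, 8, 2, 109, 6, 3, 6]
[2, 5, 6, 3, 6, 477]
[4, 8, 2, 109, 6, 3, 6]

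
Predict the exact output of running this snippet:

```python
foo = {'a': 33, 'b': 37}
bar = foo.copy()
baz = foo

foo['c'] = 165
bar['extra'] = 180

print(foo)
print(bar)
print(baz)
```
{'a': 33, 'b': 37, 'c': 165}
{'a': 33, 'b': 37, 'extra': 180}
{'a': 33, 'b': 37, 'c': 165}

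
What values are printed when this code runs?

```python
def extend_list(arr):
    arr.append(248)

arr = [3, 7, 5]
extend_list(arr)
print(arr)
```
[3, 7, 5, 248]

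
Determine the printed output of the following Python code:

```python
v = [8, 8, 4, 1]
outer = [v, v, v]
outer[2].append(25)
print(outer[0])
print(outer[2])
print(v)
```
[8, 8, 4, 1, 25]
[8, 8, 4, 1, 25]
[8, 8, 4, 1, 25]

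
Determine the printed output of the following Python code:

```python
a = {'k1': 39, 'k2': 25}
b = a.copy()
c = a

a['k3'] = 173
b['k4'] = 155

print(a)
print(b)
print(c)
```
{'k1': 39, 'k2': 25, 'k3': 173}
{'k1': 39, 'k2': 25, 'k4': 155}
{'k1': 39, 'k2': 25, 'k3': 173}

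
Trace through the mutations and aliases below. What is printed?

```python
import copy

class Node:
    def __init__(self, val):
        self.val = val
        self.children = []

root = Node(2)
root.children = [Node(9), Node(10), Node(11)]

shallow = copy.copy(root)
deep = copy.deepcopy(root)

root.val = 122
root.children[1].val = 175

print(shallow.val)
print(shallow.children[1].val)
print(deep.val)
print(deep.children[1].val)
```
2
175
2
10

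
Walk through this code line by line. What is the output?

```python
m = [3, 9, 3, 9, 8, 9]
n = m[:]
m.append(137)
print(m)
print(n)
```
[3, 9, 3, 9, 8, 9, 137]
[3, 9, 3, 9, 8, 9]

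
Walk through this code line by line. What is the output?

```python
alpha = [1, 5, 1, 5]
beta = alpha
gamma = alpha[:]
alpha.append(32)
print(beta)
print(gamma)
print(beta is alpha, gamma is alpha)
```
[1, 5, 1, 5, 32]
[1, 5, 1, 5]
True False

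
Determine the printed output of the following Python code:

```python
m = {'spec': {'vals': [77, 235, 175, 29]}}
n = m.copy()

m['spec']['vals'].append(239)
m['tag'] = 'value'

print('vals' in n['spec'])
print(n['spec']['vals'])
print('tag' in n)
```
True
[77, 235, 175, 29, 239]
False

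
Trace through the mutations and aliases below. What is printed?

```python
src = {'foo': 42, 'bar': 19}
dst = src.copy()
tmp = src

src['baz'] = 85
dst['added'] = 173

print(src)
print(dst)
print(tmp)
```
{'foo': 42, 'bar': 19, 'baz': 85}
{'foo': 42, 'bar': 19, 'added': 173}
{'foo': 42, 'bar': 19, 'baz': 85}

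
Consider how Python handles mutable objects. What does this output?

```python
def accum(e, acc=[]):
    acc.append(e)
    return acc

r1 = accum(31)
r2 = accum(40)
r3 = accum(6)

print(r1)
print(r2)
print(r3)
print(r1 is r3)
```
[31, 40, 6]
[31, 40, 6]
[31, 40, 6]
True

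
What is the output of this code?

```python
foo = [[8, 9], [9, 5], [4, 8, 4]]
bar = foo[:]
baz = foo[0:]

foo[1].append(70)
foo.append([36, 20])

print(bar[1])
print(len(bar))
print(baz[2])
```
[9, 5, 70]
3
[4, 8, 4]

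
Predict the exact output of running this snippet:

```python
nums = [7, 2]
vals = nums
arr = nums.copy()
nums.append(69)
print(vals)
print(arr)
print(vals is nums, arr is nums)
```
[7, 2, 69]
[7, 2]
True False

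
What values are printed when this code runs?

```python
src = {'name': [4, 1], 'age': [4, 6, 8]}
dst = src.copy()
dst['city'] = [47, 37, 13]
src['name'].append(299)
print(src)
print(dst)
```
{'name': [4, 1, 299], 'age': [4, 6, 8]}
{'name': [4, 1, 299], 'age': [4, 6, 8], 'city': [47, 37, 13]}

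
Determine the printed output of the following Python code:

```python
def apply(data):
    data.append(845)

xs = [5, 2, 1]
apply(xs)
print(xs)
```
[5, 2, 1, 845]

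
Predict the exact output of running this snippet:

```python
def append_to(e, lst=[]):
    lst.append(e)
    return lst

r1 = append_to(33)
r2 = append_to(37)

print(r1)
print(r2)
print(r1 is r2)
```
[33, 37]
[33, 37]
True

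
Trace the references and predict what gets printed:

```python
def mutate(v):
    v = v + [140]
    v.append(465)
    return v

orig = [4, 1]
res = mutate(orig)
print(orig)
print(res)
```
[4, 1]
[4, 1, 140, 465]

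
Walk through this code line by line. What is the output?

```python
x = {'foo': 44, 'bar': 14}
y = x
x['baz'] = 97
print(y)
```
{'foo': 44, 'bar': 14, 'baz': 97}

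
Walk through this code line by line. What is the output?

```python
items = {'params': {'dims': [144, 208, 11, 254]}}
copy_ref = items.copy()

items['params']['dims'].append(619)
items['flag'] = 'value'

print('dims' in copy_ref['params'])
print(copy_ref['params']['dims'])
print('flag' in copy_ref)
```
True
[144, 208, 11, 254, 619]
False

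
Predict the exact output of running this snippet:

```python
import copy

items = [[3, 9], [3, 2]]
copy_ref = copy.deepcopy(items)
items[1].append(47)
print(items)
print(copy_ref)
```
[[3, 9], [3, 2, 47]]
[[3, 9], [3, 2]]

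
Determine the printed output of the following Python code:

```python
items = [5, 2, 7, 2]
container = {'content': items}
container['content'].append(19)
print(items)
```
[5, 2, 7, 2, 19]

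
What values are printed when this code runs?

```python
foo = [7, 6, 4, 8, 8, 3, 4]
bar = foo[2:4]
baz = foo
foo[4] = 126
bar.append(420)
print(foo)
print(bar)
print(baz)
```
[7, 6, 4, 8, 126, 3, 4]
[4, 8, 420]
[7, 6, 4, 8, 126, 3, 4]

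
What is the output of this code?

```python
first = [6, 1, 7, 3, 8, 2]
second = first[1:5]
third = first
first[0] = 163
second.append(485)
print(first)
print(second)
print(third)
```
[163, 1, 7, 3, 8, 2]
[1, 7, 3, 8, 485]
[163, 1, 7, 3, 8, 2]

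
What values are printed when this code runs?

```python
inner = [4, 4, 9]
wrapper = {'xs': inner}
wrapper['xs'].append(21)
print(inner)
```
[4, 4, 9, 21]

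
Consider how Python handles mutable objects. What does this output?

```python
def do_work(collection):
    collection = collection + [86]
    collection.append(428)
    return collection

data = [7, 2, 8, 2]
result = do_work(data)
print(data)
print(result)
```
[7, 2, 8, 2]
[7, 2, 8, 2, 86, 428]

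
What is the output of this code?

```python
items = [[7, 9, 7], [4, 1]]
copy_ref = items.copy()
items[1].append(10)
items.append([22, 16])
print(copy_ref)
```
[[7, 9, 7], [4, 1, 10]]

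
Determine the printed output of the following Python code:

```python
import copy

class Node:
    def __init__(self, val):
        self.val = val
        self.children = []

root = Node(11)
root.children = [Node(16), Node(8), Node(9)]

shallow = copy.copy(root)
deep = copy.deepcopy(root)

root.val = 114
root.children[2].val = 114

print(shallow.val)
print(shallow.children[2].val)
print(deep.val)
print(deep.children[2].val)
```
11
114
11
9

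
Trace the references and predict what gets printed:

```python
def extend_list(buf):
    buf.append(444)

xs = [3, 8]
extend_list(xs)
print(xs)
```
[3, 8, 444]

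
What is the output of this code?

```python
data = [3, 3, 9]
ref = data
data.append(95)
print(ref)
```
[3, 3, 9, 95]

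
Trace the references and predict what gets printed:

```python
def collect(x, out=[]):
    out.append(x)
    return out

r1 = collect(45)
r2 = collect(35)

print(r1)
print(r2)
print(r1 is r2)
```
[45, 35]
[45, 35]
True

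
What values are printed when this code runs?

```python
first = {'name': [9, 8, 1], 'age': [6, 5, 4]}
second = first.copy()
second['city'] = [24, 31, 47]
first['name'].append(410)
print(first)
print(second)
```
{'name': [9, 8, 1, 410], 'age': [6, 5, 4]}
{'name': [9, 8, 1, 410], 'age': [6, 5, 4], 'city': [24, 31, 47]}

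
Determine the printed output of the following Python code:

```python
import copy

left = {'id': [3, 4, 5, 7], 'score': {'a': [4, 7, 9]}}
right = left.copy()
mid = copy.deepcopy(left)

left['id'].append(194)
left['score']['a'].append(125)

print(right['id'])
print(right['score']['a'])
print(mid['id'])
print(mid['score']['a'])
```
[3, 4, 5, 7, 194]
[4, 7, 9, 125]
[3, 4, 5, 7]
[4, 7, 9]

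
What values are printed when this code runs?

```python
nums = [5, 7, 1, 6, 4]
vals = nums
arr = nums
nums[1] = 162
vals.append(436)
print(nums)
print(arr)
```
[5, 162, 1, 6, 4, 436]
[5, 162, 1, 6, 4, 436]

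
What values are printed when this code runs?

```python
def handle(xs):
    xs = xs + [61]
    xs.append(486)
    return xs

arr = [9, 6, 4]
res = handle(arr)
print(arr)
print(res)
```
[9, 6, 4]
[9, 6, 4, 61, 486]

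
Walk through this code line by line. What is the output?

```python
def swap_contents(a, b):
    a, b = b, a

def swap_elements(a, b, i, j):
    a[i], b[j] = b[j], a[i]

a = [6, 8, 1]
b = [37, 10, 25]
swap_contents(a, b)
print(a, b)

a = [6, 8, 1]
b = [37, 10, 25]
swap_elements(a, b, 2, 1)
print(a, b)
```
[6, 8, 1] [37, 10, 25]
[6, 8, 10] [37, 1, 25]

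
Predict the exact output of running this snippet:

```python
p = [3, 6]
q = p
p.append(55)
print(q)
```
[3, 6, 55]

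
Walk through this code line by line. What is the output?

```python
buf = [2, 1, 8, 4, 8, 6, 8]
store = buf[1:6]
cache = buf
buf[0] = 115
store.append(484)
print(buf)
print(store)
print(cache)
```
[115, 1, 8, 4, 8, 6, 8]
[1, 8, 4, 8, 6, 484]
[115, 1, 8, 4, 8, 6, 8]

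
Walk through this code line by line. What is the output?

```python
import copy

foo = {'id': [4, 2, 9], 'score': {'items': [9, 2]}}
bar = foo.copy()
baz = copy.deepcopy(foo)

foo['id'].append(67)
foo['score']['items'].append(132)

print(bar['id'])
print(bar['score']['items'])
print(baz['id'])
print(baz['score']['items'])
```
[4, 2, 9, 67]
[9, 2, 132]
[4, 2, 9]
[9, 2]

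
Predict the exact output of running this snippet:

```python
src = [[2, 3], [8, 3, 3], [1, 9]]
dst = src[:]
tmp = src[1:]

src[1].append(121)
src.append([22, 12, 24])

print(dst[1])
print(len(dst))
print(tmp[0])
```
[8, 3, 3, 121]
3
[8, 3, 3, 121]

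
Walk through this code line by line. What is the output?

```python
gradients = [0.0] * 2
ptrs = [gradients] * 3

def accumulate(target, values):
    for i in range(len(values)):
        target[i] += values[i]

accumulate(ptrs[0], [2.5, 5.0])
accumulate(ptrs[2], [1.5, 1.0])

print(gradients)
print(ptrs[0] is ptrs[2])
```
[4.0, 6.0]
True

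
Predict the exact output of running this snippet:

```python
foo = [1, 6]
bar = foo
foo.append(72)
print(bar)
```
[1, 6, 72]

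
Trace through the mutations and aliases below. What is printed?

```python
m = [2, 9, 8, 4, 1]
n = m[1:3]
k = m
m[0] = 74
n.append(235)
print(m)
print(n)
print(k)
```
[74, 9, 8, 4, 1]
[9, 8, 235]
[74, 9, 8, 4, 1]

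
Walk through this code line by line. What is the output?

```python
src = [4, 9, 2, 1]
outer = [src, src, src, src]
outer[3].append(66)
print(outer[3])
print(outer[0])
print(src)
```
[4, 9, 2, 1, 66]
[4, 9, 2, 1, 66]
[4, 9, 2, 1, 66]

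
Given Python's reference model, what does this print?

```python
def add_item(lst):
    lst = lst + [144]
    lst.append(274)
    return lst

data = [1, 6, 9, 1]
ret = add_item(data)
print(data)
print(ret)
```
[1, 6, 9, 1]
[1, 6, 9, 1, 144, 274]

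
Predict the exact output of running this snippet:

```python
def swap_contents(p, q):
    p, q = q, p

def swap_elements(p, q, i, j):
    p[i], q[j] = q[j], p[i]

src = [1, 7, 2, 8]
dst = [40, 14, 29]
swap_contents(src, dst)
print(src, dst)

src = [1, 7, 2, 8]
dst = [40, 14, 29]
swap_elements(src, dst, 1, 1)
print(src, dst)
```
[1, 7, 2, 8] [40, 14, 29]
[1, 14, 2, 8] [40, 7, 29]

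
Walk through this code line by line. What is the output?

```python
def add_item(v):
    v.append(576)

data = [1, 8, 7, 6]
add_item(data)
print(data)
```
[1, 8, 7, 6, 576]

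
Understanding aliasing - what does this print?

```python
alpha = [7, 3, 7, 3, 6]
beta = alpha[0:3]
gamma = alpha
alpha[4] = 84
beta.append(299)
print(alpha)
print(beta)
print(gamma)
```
[7, 3, 7, 3, 84]
[7, 3, 7, 299]
[7, 3, 7, 3, 84]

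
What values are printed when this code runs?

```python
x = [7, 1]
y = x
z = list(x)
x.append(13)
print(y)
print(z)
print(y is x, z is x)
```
[7, 1, 13]
[7, 1]
True False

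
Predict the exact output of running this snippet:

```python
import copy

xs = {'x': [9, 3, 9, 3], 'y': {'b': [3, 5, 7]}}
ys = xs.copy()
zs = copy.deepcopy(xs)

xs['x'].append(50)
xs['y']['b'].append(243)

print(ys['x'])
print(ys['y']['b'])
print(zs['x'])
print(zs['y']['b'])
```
[9, 3, 9, 3, 50]
[3, 5, 7, 243]
[9, 3, 9, 3]
[3, 5, 7]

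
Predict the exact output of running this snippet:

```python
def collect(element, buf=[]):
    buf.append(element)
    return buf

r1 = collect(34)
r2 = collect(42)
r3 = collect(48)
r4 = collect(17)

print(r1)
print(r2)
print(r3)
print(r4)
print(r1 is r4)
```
[34, 42, 48, 17]
[34, 42, 48, 17]
[34, 42, 48, 17]
[34, 42, 48, 17]
True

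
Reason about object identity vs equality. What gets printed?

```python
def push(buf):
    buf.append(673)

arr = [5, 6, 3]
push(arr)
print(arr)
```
[5, 6, 3, 673]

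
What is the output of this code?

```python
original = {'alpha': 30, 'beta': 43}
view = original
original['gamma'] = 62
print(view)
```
{'alpha': 30, 'beta': 43, 'gamma': 62}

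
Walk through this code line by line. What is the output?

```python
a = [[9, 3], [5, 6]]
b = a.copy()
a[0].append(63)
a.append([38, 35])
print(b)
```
[[9, 3, 63], [5, 6]]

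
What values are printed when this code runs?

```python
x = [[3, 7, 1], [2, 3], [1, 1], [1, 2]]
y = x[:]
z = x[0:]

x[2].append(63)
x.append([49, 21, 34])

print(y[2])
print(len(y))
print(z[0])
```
[1, 1, 63]
4
[3, 7, 1]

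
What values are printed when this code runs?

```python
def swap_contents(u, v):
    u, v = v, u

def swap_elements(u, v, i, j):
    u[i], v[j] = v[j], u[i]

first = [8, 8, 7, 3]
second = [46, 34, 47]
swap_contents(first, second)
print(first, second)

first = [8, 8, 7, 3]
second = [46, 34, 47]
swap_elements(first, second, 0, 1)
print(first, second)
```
[8, 8, 7, 3] [46, 34, 47]
[34, 8, 7, 3] [46, 8, 47]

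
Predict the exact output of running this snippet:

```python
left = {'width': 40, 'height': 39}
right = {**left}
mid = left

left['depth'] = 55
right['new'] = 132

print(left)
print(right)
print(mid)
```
{'width': 40, 'height': 39, 'depth': 55}
{'width': 40, 'height': 39, 'new': 132}
{'width': 40, 'height': 39, 'depth': 55}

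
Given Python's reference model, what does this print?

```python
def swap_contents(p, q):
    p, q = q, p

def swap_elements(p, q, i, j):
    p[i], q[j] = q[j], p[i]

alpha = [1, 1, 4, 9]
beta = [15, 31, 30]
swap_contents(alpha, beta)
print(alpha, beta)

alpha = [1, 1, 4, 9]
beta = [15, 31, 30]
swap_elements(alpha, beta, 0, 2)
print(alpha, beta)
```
[1, 1, 4, 9] [15, 31, 30]
[30, 1, 4, 9] [15, 31, 1]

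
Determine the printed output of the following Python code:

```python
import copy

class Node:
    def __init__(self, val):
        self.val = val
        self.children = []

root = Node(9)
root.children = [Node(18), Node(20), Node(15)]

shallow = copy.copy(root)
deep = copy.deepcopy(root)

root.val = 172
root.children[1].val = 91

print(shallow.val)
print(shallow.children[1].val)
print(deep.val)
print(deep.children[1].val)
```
9
91
9
20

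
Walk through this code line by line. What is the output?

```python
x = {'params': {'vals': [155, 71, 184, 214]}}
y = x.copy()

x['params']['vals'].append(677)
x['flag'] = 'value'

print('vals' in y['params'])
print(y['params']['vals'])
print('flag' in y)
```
True
[155, 71, 184, 214, 677]
False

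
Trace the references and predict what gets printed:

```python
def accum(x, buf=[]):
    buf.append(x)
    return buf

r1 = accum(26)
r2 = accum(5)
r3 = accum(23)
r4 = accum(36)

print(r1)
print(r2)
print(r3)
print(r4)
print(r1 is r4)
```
[26, 5, 23, 36]
[26, 5, 23, 36]
[26, 5, 23, 36]
[26, 5, 23, 36]
True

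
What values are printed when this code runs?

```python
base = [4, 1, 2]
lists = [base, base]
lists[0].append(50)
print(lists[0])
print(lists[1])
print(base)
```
[4, 1, 2, 50]
[4, 1, 2, 50]
[4, 1, 2, 50]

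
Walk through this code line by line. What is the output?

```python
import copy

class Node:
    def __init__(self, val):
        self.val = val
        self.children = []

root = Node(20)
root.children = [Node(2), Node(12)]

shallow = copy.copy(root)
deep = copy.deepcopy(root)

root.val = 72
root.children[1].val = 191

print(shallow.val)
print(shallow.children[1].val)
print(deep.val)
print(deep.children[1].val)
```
20
191
20
12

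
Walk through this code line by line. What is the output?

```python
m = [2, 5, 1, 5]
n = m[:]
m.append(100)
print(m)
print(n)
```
[2, 5, 1, 5, 100]
[2, 5, 1, 5]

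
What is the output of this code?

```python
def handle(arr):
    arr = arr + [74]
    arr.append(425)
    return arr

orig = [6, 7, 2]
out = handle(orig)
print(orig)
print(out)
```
[6, 7, 2]
[6, 7, 2, 74, 425]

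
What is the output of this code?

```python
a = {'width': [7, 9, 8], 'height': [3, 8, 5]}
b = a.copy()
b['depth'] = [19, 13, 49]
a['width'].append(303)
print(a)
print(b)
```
{'width': [7, 9, 8, 303], 'height': [3, 8, 5]}
{'width': [7, 9, 8, 303], 'height': [3, 8, 5], 'depth': [19, 13, 49]}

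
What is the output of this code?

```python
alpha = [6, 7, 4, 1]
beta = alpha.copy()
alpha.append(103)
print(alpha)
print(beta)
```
[6, 7, 4, 1, 103]
[6, 7, 4, 1]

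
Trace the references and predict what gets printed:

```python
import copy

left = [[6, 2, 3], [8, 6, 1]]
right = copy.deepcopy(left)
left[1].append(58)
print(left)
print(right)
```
[[6, 2, 3], [8, 6, 1, 58]]
[[6, 2, 3], [8, 6, 1]]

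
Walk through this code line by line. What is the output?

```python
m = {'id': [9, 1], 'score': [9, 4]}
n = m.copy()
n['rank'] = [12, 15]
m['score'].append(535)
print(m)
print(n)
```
{'id': [9, 1], 'score': [9, 4, 535]}
{'id': [9, 1], 'score': [9, 4, 535], 'rank': [12, 15]}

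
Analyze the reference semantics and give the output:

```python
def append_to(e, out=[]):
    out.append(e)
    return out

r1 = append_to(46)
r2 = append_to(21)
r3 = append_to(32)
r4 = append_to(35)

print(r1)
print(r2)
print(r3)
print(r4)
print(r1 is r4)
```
[46, 21, 32, 35]
[46, 21, 32, 35]
[46, 21, 32, 35]
[46, 21, 32, 35]
True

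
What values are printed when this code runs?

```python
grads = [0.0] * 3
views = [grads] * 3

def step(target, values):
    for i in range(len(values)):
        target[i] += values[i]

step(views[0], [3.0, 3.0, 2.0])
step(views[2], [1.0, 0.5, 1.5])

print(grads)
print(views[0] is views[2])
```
[4.0, 3.5, 3.5]
True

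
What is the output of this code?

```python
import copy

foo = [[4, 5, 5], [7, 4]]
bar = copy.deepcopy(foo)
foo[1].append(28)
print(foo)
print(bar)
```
[[4, 5, 5], [7, 4, 28]]
[[4, 5, 5], [7, 4]]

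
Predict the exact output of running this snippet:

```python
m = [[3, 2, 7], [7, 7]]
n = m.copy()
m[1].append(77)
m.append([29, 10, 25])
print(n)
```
[[3, 2, 7], [7, 7, 77]]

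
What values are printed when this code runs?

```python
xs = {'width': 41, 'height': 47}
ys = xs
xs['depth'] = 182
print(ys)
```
{'width': 41, 'height': 47, 'depth': 182}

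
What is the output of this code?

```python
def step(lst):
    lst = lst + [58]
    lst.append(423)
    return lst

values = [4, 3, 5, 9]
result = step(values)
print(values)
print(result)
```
[4, 3, 5, 9]
[4, 3, 5, 9, 58, 423]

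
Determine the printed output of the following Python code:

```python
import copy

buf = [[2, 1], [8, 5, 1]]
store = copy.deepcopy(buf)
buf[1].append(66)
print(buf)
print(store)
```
[[2, 1], [8, 5, 1, 66]]
[[2, 1], [8, 5, 1]]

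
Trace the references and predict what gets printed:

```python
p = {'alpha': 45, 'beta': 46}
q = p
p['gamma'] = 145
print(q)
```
{'alpha': 45, 'beta': 46, 'gamma': 145}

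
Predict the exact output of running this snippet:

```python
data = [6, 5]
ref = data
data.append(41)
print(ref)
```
[6, 5, 41]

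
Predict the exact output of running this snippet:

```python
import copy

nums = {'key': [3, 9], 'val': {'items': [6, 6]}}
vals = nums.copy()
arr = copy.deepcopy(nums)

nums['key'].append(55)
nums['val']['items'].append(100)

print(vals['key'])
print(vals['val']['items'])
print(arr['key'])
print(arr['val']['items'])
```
[3, 9, 55]
[6, 6, 100]
[3, 9]
[6, 6]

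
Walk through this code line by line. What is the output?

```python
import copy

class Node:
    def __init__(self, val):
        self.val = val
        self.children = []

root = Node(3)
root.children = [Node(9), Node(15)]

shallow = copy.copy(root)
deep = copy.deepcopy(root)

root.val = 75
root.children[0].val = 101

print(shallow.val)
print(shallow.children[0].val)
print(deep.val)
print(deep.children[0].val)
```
3
101
3
9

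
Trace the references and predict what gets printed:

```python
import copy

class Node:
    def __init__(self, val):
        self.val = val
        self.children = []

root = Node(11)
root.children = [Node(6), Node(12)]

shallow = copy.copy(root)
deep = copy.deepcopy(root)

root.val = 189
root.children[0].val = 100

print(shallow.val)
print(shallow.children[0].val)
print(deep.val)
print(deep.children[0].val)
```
11
100
11
6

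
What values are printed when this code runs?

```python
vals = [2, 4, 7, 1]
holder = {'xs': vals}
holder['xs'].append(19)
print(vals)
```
[2, 4, 7, 1, 19]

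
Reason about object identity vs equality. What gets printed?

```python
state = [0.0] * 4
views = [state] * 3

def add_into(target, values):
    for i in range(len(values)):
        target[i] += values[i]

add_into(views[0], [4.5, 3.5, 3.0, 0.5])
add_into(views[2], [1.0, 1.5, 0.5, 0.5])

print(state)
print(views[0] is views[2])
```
[5.5, 5.0, 3.5, 1.0]
True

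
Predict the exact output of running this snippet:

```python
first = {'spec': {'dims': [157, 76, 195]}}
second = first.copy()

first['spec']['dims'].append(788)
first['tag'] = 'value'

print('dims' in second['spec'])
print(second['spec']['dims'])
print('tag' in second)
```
True
[157, 76, 195, 788]
False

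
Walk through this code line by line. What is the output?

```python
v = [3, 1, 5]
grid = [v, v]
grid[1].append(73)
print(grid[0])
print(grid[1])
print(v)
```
[3, 1, 5, 73]
[3, 1, 5, 73]
[3, 1, 5, 73]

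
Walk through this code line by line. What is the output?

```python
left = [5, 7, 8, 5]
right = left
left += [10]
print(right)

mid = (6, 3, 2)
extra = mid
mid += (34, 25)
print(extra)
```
[5, 7, 8, 5, 10]
(6, 3, 2)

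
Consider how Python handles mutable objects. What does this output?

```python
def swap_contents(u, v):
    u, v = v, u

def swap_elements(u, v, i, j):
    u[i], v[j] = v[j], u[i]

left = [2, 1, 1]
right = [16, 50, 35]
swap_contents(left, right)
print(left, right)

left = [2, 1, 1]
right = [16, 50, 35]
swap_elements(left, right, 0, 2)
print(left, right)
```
[2, 1, 1] [16, 50, 35]
[35, 1, 1] [16, 50, 2]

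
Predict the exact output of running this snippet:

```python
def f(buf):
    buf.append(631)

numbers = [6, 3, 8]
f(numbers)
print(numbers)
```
[6, 3, 8, 631]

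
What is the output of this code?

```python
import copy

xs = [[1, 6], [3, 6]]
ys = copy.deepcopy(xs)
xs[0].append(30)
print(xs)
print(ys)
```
[[1, 6, 30], [3, 6]]
[[1, 6], [3, 6]]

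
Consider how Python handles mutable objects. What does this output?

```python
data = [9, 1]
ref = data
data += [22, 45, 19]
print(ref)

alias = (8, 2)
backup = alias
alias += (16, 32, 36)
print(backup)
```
[9, 1, 22, 45, 19]
(8, 2)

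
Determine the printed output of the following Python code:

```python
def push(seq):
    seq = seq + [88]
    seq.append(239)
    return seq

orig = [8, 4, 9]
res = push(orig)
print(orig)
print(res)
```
[8, 4, 9]
[8, 4, 9, 88, 239]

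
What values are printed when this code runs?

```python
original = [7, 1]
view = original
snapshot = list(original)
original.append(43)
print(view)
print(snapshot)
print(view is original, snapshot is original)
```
[7, 1, 43]
[7, 1]
True False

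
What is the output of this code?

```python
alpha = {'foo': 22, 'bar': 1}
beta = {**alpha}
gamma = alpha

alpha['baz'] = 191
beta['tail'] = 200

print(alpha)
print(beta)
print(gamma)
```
{'foo': 22, 'bar': 1, 'baz': 191}
{'foo': 22, 'bar': 1, 'tail': 200}
{'foo': 22, 'bar': 1, 'baz': 191}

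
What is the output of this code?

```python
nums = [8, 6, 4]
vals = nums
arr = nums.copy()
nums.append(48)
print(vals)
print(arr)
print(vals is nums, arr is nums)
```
[8, 6, 4, 48]
[8, 6, 4]
True False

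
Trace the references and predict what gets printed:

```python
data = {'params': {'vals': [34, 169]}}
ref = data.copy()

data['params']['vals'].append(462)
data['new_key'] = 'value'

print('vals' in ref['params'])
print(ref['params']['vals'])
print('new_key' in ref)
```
True
[34, 169, 462]
False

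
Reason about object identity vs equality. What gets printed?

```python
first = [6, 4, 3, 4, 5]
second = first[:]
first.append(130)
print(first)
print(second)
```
[6, 4, 3, 4, 5, 130]
[6, 4, 3, 4, 5]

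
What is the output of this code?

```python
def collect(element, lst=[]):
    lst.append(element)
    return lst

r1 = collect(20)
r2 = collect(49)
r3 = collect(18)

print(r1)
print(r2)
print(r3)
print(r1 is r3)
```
[20, 49, 18]
[20, 49, 18]
[20, 49, 18]
True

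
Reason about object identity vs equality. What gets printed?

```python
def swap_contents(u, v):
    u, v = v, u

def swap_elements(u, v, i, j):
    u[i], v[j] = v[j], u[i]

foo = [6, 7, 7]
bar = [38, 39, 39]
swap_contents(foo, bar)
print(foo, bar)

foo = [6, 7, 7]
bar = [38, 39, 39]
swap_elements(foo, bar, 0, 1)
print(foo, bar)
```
[6, 7, 7] [38, 39, 39]
[39, 7, 7] [38, 6, 39]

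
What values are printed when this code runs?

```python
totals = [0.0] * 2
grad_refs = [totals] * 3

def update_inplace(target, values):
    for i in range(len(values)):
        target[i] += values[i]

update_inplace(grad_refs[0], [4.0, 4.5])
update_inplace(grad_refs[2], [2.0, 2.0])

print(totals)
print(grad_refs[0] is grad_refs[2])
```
[6.0, 6.5]
True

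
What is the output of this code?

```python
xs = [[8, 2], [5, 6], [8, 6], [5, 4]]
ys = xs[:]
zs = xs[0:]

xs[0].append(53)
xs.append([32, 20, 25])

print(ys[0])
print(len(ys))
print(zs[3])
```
[8, 2, 53]
4
[5, 4]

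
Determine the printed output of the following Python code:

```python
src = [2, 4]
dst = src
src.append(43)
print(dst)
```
[2, 4, 43]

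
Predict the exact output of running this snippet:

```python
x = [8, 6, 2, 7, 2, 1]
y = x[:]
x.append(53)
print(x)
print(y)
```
[8, 6, 2, 7, 2, 1, 53]
[8, 6, 2, 7, 2, 1]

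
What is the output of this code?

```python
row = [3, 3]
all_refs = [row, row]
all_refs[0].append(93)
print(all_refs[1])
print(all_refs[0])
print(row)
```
[3, 3, 93]
[3, 3, 93]
[3, 3, 93]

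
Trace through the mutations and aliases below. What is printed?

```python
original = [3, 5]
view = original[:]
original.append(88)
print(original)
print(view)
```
[3, 5, 88]
[3, 5]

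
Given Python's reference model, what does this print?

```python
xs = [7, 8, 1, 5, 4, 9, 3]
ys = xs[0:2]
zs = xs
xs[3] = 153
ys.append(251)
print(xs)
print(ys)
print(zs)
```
[7, 8, 1, 153, 4, 9, 3]
[7, 8, 251]
[7, 8, 1, 153, 4, 9, 3]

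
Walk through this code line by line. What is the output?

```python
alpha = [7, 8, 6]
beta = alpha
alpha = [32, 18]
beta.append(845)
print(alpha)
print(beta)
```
[32, 18]
[7, 8, 6, 845]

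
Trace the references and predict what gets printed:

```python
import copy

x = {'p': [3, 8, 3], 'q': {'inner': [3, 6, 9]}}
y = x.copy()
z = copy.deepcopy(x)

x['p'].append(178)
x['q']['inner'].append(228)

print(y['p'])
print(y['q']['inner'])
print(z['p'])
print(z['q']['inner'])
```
[3, 8, 3, 178]
[3, 6, 9, 228]
[3, 8, 3]
[3, 6, 9]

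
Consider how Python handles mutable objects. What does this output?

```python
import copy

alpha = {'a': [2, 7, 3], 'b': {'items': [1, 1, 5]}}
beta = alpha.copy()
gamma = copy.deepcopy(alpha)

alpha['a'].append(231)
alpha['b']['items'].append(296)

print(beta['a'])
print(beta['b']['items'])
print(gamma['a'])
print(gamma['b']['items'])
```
[2, 7, 3, 231]
[1, 1, 5, 296]
[2, 7, 3]
[1, 1, 5]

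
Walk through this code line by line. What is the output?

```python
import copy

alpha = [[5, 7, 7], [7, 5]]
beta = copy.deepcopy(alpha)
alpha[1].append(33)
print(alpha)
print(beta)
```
[[5, 7, 7], [7, 5, 33]]
[[5, 7, 7], [7, 5]]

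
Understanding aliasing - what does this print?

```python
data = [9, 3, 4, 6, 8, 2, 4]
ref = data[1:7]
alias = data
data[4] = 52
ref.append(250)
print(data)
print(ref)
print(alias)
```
[9, 3, 4, 6, 52, 2, 4]
[3, 4, 6, 8, 2, 4, 250]
[9, 3, 4, 6, 52, 2, 4]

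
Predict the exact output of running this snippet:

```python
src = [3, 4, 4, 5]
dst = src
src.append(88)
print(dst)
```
[3, 4, 4, 5, 88]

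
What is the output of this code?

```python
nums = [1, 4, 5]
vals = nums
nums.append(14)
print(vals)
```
[1, 4, 5, 14]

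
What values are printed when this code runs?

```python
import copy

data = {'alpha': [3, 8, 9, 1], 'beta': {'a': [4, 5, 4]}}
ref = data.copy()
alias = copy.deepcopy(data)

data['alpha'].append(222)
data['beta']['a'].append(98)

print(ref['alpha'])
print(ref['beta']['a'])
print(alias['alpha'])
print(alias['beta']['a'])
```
[3, 8, 9, 1, 222]
[4, 5, 4, 98]
[3, 8, 9, 1]
[4, 5, 4]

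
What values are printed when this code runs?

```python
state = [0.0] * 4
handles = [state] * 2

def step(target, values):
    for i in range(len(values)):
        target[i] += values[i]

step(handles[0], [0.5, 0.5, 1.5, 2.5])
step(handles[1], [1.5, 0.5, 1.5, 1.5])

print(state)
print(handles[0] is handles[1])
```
[2.0, 1.0, 3.0, 4.0]
True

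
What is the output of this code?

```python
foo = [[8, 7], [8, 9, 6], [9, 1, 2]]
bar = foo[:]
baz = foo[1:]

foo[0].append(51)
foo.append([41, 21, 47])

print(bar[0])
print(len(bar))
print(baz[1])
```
[8, 7, 51]
3
[9, 1, 2]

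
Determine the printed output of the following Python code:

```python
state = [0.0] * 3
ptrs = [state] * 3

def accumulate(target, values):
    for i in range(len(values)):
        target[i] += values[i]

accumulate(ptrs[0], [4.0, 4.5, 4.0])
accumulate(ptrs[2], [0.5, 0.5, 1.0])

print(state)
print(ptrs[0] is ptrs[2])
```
[4.5, 5.0, 5.0]
True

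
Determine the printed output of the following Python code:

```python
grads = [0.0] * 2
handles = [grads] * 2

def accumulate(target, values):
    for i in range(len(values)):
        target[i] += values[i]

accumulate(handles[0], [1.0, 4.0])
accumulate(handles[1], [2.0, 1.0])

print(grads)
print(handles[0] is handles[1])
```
[3.0, 5.0]
True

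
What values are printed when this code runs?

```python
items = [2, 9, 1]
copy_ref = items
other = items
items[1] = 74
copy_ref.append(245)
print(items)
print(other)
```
[2, 74, 1, 245]
[2, 74, 1, 245]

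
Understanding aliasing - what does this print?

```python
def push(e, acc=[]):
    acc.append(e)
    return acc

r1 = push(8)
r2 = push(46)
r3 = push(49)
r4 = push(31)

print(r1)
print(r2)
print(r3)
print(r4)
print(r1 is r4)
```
[8, 46, 49, 31]
[8, 46, 49, 31]
[8, 46, 49, 31]
[8, 46, 49, 31]
True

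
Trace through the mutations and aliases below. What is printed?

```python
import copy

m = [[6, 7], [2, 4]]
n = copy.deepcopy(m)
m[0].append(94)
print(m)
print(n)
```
[[6, 7, 94], [2, 4]]
[[6, 7], [2, 4]]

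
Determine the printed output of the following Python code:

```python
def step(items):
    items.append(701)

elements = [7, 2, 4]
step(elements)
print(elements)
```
[7, 2, 4, 701]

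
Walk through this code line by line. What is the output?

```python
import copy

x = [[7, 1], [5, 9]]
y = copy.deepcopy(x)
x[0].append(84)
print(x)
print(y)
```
[[7, 1, 84], [5, 9]]
[[7, 1], [5, 9]]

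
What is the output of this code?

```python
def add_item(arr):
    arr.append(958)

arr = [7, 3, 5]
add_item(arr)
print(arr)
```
[7, 3, 5, 958]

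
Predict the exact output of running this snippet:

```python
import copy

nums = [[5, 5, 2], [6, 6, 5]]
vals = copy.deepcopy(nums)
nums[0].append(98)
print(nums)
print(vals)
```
[[5, 5, 2, 98], [6, 6, 5]]
[[5, 5, 2], [6, 6, 5]]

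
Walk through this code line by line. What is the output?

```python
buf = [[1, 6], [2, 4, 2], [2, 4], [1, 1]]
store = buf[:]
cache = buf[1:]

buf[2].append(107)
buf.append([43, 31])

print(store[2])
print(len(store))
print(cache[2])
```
[2, 4, 107]
4
[1, 1]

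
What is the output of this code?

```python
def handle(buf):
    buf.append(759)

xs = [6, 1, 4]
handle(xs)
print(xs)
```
[6, 1, 4, 759]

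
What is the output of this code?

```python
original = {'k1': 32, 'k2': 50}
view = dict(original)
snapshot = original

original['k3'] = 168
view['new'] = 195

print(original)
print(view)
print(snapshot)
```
{'k1': 32, 'k2': 50, 'k3': 168}
{'k1': 32, 'k2': 50, 'new': 195}
{'k1': 32, 'k2': 50, 'k3': 168}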